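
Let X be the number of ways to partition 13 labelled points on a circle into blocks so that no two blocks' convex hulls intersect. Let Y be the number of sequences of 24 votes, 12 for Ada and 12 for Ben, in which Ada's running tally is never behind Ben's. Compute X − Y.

Non-crossing partitions of an n-element set are counted by C_n; here n = 13. So X = C_13 = 742900.
Ballot sequences with n votes each where one side never trails are Dyck words, counted by C_n; here n = 12. So Y = C_12 = 208012.
X − Y = 742900 − 208012 = 534888.

534888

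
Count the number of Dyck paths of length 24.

Dyck paths of semilength n (length 2n) are counted by C_n; here n = 12.
C_12 = 208012.

208012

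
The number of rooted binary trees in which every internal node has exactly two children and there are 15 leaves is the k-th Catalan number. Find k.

A full binary tree with L leaves has L−1 internal nodes and is counted by C_{L−1}; L = 15 gives C_14.

14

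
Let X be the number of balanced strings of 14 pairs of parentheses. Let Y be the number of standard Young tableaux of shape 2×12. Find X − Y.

2466428

Balanced strings of n pairs of brackets are counted by C_n; here n = 14. So X = C_14 = 2674440.
Standard Young tableaux of shape 2×n are counted by C_n; here n = 12. So Y = C_12 = 208012.
X − Y = 2674440 − 208012 = 2466428.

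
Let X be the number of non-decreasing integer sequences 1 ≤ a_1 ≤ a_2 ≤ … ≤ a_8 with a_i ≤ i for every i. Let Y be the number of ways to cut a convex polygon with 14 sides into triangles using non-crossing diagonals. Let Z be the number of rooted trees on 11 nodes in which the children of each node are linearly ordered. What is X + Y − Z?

Weakly increasing sequences with a_i ≤ i biject with Dyck paths of semilength 8, so there are C_8. So X = C_8 = 1430.
A convex 14-gon is triangulated into 12 triangles, and the number of such triangulations is the Catalan number C_{14−2} = C_12. So Y = C_12 = 208012.
Rooted ordered (plane) trees on m nodes have m−1 edges and are counted by C_{m−1}; m = 11 gives C_10. So Z = C_10 = 16796.
X + Y − Z = 1430 + 208012 − 16796 = 192646.

192646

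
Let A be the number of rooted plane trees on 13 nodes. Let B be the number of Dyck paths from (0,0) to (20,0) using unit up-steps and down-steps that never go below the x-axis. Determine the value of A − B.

191216

Rooted ordered (plane) trees on m nodes have m−1 edges and are counted by C_{m−1}; m = 13 gives C_12. So A = C_12 = 208012.
A Dyck path with 10 up-steps and 10 down-steps has semilength 10, so there are C_10 of them. So B = C_10 = 16796.
A − B = 208012 − 16796 = 191216.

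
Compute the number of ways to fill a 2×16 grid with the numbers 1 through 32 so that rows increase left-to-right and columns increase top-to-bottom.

By the hook-length formula (or a Dyck-path bijection), SYT of shape 2×16 number C_16.
C_16 = C_15 · 2(2·15+1)/(15+2) = 9694845 · 62/17 = 35357670.

35357670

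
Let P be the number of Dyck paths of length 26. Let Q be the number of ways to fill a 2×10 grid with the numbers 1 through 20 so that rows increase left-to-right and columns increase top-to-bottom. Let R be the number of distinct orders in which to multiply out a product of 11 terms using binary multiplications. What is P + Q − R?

A Dyck path with 13 up-steps and 13 down-steps has semilength 13, so there are C_13 of them. So P = C_13 = 742900.
Standard Young tableaux of shape 2×n are counted by C_n; here n = 10. So Q = C_10 = 16796.
Ways to associate a product of 11 factors correspond to binary trees on 11 leaves, so the count is C_10. So R = C_10 = 16796.
P + Q − R = 742900 + 16796 − 16796 = 742900.

742900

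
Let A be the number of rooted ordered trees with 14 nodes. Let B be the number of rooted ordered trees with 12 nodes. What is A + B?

801686

Rooted ordered (plane) trees on m nodes have m−1 edges and are counted by C_{m−1}; m = 14 gives C_13. So A = C_13 = 742900.
A rooted plane tree on 12 nodes has 11 edges, and such trees are counted by C_11. So B = C_11 = 58786.
A + B = 742900 + 58786 = 801686.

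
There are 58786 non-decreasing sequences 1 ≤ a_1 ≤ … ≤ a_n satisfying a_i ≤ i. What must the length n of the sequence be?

11

Such sub-staircase sequences of length n are counted by C_n. The Catalan number equal to 58786 is C_11.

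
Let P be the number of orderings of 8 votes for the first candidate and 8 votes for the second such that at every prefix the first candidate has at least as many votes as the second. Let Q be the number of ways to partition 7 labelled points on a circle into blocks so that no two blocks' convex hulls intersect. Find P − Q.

Ballot sequences with n votes each where one side never trails are Dyck words, counted by C_n; here n = 8. So P = C_8 = 1430.
Non-crossing partitions of an n-element set are counted by C_n; here n = 7. So Q = C_7 = 429.
P − Q = 1430 − 429 = 1001.

1001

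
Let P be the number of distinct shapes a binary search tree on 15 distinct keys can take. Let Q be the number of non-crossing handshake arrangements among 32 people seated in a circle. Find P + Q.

45052515

Binary trees (left/right distinguished) on n nodes are counted by C_n; here n = 15. So P = C_15 = 9694845.
With 32 = 2·16 people, non-crossing handshake pairings are non-crossing perfect matchings on a circle, counted by C_16. So Q = C_16 = 35357670.
P + Q = 9694845 + 35357670 = 45052515.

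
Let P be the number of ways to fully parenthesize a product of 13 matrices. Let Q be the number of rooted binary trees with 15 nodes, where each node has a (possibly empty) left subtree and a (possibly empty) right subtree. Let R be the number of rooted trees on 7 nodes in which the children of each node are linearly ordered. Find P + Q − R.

Parenthesizations of m factors correspond to full binary trees with m leaves, counted by C_{m−1}; m = 13 gives C_12. So P = C_12 = 208012.
There are C_n binary search tree shapes on n keys; with n = 15 that is C_15. So Q = C_15 = 9694845.
Rooted ordered (plane) trees on m nodes have m−1 edges and are counted by C_{m−1}; m = 7 gives C_6. So R = C_6 = 132.
P + Q − R = 208012 + 9694845 − 132 = 9902725.

9902725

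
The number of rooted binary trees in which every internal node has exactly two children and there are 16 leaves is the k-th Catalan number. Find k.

15

A full binary tree with L leaves has L−1 internal nodes and is counted by C_{L−1}; L = 16 gives C_15.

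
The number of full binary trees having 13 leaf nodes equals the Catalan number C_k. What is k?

12

A full binary tree with L leaves has L−1 internal nodes and is counted by C_{L−1}; L = 13 gives C_12.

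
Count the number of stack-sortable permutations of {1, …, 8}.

1430

By Knuth's characterisation, the stack-sortable permutations of length 8 are the 231-avoiders, numbering C_8.
C_8 = C(16,8)/9 = 12870/9 = 1430.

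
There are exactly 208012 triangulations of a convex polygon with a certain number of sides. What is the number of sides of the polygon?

14

Triangulations of a convex m-gon are counted by C_{m−2}, and C_12 = 208012.
So m − 2 = 12, giving m = 14 sides.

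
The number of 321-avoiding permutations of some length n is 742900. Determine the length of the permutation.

13

Permutations of [n] avoiding a fixed length-3 pattern are counted by C_n. The Catalan number equal to 742900 is C_13.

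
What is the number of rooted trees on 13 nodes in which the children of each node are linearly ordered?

208012

A rooted plane tree on 13 nodes has 12 edges, and such trees are counted by C_12.
C_12 = C(24,12)/13 = 2704156/13 = 208012.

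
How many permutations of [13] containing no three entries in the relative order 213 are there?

For any fixed pattern of length 3, the pattern-avoiding permutations of [13] number C_13.
C_13 = C(26,13)/14 = 10400600/14 = 742900.

742900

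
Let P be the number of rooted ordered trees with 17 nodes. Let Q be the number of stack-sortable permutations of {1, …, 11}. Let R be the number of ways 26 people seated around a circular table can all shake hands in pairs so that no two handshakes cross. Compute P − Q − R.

A rooted plane tree on 17 nodes has 16 edges, and such trees are counted by C_16. So P = C_16 = 35357670.
By Knuth's characterisation, the stack-sortable permutations of length 11 are the 231-avoiders, numbering C_11. So Q = C_11 = 58786.
With 26 = 2·13 people, non-crossing handshake pairings are non-crossing perfect matchings on a circle, counted by C_13. So R = C_13 = 742900.
P − Q − R = 35357670 − 58786 − 742900 = 34555984.

34555984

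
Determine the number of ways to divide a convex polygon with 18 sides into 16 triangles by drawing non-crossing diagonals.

The number of triangulations of an 18-gon is the Catalan number C_16 (index = sides − 2).
C_16 = 35357670.

35357670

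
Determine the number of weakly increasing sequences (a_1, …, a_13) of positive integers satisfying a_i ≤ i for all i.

Weakly increasing sequences with a_i ≤ i biject with Dyck paths of semilength 13, so there are C_13.
C_13 = C(26,13)/14 = 10400600/14 = 742900.

742900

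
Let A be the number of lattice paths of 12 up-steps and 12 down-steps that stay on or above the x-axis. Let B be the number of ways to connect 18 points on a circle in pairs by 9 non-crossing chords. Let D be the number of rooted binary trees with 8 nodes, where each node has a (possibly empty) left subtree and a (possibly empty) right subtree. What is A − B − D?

A Dyck path with 12 up-steps and 12 down-steps has semilength 12, so there are C_12 of them. So A = C_12 = 208012.
Non-crossing perfect matchings of 2n points on a circle are counted by C_n; with 18 points, n = 9. So B = C_9 = 4862.
There are C_n binary search tree shapes on n keys; with n = 8 that is C_8. So D = C_8 = 1430.
A − B − D = 208012 − 4862 − 1430 = 201720.

201720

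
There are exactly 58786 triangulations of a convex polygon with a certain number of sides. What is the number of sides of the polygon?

13

Triangulations of a convex m-gon are counted by C_{m−2}. The Catalan number equal to 58786 is C_11.
So m − 2 = 11, giving m = 13 sides.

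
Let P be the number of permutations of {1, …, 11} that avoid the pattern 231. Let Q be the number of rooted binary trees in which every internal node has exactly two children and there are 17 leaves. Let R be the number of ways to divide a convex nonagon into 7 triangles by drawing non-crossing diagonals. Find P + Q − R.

Permutations of [n] avoiding any single length-3 pattern are counted by C_n; here n = 11. So P = C_11 = 58786.
A full binary tree with L leaves has L−1 internal nodes and is counted by C_{L−1}; L = 17 gives C_16. So Q = C_16 = 35357670.
Triangulations of a convex m-gon are counted by C_{m−2}; with m = 9 this is C_7. So R = C_7 = 429.
P + Q − R = 58786 + 35357670 − 429 = 35416027.

35416027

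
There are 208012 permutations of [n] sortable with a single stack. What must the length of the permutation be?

Stack-sortable permutations of [n] are counted by C_n, and C_12 = 208012.

12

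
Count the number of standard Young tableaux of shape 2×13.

By the hook-length formula (or a Dyck-path bijection), SYT of shape 2×13 number C_13.
C_13 = C(26,13)/14 = 10400600/14 = 742900.

742900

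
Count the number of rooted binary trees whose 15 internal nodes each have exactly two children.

Full binary trees with n internal nodes are counted by C_n; here n = 15.
C_15 = 9694845.

9694845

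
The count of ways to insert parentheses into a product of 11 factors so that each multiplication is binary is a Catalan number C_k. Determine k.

10

Ways to associate a product of 11 factors correspond to binary trees on 11 leaves, so the count is C_10.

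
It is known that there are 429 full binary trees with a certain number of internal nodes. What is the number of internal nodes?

Full binary trees with n internal nodes are counted by C_n; 429 = C_7.

7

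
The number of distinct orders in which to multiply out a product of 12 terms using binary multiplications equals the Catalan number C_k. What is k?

11

Parenthesizations of m factors correspond to full binary trees with m leaves, counted by C_{m−1}; m = 12 gives C_11.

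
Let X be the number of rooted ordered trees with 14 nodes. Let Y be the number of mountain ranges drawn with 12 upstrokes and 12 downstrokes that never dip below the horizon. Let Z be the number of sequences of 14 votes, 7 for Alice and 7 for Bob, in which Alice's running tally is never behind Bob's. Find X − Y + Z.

A rooted plane tree on 14 nodes has 13 edges, and such trees are counted by C_13. So X = C_13 = 742900.
A Dyck path with 12 up-steps and 12 down-steps has semilength 12, so there are C_12 of them. So Y = C_12 = 208012.
Ballot sequences with n votes each where one side never trails are Dyck words, counted by C_n; here n = 7. So Z = C_7 = 429.
X − Y + Z = 742900 − 208012 + 429 = 535317.

535317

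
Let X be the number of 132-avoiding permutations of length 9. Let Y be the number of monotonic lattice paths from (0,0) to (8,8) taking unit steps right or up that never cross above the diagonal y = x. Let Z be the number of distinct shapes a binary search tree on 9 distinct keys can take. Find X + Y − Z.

Permutations of [n] avoiding any single length-3 pattern are counted by C_n; here n = 9. So X = C_9 = 4862.
Monotone paths in an n×n grid that stay weakly below the diagonal are counted by C_n; here n = 8. So Y = C_8 = 1430.
There are C_n binary search tree shapes on n keys; with n = 9 that is C_9. So Z = C_9 = 4862.
X + Y − Z = 4862 + 1430 − 4862 = 1430.

1430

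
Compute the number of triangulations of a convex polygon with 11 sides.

Triangulations of a convex m-gon are counted by C_{m−2}; with m = 11 this is C_9.
C_9 = 4862.

4862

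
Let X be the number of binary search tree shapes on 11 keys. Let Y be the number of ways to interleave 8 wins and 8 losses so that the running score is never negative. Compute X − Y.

57356

Rooted binary trees with 11 nodes (each child slot possibly empty) number C_11. So X = C_11 = 58786.
Reading a vote for the leader as '(' and for the other as ')' turns such a sequence into a balanced string of 8 pairs, so the count is C_8. So Y = C_8 = 1430.
X − Y = 58786 − 1430 = 57356.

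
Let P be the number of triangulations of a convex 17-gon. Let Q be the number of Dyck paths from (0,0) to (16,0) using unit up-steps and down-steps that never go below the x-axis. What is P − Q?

The number of triangulations of a 17-gon is the Catalan number C_15 (index = sides − 2). So P = C_15 = 9694845.
A Dyck path with 8 up-steps and 8 down-steps has semilength 8, so there are C_8 of them. So Q = C_8 = 1430.
P − Q = 9694845 − 1430 = 9693415.

9693415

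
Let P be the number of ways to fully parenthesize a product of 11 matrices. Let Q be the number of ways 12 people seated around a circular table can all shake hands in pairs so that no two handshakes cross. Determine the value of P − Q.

16664

Bracketing 11 factors into binary products is counted by C_{11−1} = C_10. So P = C_10 = 16796.
Non-crossing handshake pairings of 2n people are counted by C_n; 12 people gives n = 6. So Q = C_6 = 132.
P − Q = 16796 − 132 = 16664.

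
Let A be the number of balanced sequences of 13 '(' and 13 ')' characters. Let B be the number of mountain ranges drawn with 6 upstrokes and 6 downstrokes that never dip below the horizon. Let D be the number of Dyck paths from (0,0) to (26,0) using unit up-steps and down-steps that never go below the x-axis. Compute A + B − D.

A balanced arrangement of 13 bracket pairs is a Dyck word of semilength 13, so the count is C_13. So A = C_13 = 742900.
A Dyck path with 6 up-steps and 6 down-steps has semilength 6, so there are C_6 of them. So B = C_6 = 132.
Dyck paths of semilength n (length 2n) are counted by C_n; here n = 13. So D = C_13 = 742900.
A + B − D = 742900 + 132 − 742900 = 132.

132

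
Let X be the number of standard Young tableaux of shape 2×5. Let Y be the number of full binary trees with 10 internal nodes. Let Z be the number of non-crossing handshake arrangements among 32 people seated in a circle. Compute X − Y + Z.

35340916

Standard Young tableaux of shape 2×n are counted by C_n; here n = 5. So X = C_5 = 42.
Full binary trees with n internal nodes are counted by C_n; here n = 10. So Y = C_10 = 16796.
With 32 = 2·16 people, non-crossing handshake pairings are non-crossing perfect matchings on a circle, counted by C_16. So Z = C_16 = 35357670.
X − Y + Z = 42 − 16796 + 35357670 = 35340916.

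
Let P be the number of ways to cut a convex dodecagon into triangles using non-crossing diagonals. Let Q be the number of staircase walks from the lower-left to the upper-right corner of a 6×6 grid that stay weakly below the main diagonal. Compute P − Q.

16664

The number of triangulations of a 12-gon is the Catalan number C_10 (index = sides − 2). So P = C_10 = 16796.
Sub-diagonal monotone paths from (0,0) to (6,6) biject with Dyck paths of semilength 6, giving C_6. So Q = C_6 = 132.
P − Q = 16796 − 132 = 16664.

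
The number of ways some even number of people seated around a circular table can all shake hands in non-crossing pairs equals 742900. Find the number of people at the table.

Non-crossing handshake pairings of 2n people are counted by C_n, and C_13 = 742900.
So n = 13, and there are 2n = 26 people.

26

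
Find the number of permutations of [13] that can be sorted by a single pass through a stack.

By Knuth's characterisation, the stack-sortable permutations of length 13 are the 231-avoiders, numbering C_13.
C_13 = C(26,13)/14 = 10400600/14 = 742900.

742900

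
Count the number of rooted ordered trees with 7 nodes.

132

Rooted ordered (plane) trees on m nodes have m−1 edges and are counted by C_{m−1}; m = 7 gives C_6.
C_6 = 132.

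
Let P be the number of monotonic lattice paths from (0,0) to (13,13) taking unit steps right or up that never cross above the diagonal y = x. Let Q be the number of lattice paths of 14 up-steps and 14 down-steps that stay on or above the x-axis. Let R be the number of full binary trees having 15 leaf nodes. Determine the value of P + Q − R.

Sub-diagonal monotone paths from (0,0) to (13,13) biject with Dyck paths of semilength 13, giving C_13. So P = C_13 = 742900.
Paths of 14 up- and 14 down-steps that never dip below the axis are Dyck paths; their count is C_14. So Q = C_14 = 2674440.
Full binary trees with 15 leaves have 15−1 = 14 internal nodes, so there are C_14 of them. So R = C_14 = 2674440.
P + Q − R = 742900 + 2674440 − 2674440 = 742900.

742900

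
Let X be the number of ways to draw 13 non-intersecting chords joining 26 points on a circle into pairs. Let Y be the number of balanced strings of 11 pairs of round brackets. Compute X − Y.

Non-crossing perfect matchings of 2n points on a circle are counted by C_n; with 26 points, n = 13. So X = C_13 = 742900.
Balanced strings of n pairs of brackets are counted by C_n; here n = 11. So Y = C_11 = 58786.
X − Y = 742900 − 58786 = 684114.

684114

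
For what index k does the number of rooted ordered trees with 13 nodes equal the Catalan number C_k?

A rooted plane tree on 13 nodes has 12 edges, and such trees are counted by C_12.

12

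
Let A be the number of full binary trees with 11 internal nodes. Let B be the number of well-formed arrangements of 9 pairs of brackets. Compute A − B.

53924

Full binary trees with n internal nodes are counted by C_n; here n = 11. So A = C_11 = 58786.
With 9 pairs the number of balanced bracket strings is the Catalan number C_9. So B = C_9 = 4862.
A − B = 58786 − 4862 = 53924.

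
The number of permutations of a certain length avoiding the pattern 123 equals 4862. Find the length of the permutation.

Permutations of [n] avoiding a fixed length-3 pattern are counted by C_n, and C_9 = 4862.

9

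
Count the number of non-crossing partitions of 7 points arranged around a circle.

429

The non-crossing partitions of [7] form a lattice of size C_7.
C_7 = C_6 · 2(2·6+1)/(6+2) = 132 · 26/8 = 429.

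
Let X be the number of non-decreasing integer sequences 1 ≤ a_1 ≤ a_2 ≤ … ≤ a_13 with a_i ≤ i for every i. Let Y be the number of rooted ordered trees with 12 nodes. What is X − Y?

Weakly increasing sequences with a_i ≤ i biject with Dyck paths of semilength 13, so there are C_13. So X = C_13 = 742900.
Rooted ordered (plane) trees on m nodes have m−1 edges and are counted by C_{m−1}; m = 12 gives C_11. So Y = C_11 = 58786.
X − Y = 742900 − 58786 = 684114.

684114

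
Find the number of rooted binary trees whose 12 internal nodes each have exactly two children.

208012

The number of full binary trees on 12 internal nodes is the Catalan number C_12.
C_12 = 208012.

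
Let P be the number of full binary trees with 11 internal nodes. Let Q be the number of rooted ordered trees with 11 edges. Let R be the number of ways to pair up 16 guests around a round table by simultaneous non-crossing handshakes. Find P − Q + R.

1430

Full binary trees with n internal nodes are counted by C_n; here n = 11. So P = C_11 = 58786.
A rooted plane tree with 11 edges has 12 nodes, and the count is C_11. So Q = C_11 = 58786.
With 16 = 2·8 people, non-crossing handshake pairings are non-crossing perfect matchings on a circle, counted by C_8. So R = C_8 = 1430.
P − Q + R = 58786 − 58786 + 1430 = 1430.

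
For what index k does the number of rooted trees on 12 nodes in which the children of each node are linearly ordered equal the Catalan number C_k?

Rooted ordered (plane) trees on m nodes have m−1 edges and are counted by C_{m−1}; m = 12 gives C_11.

11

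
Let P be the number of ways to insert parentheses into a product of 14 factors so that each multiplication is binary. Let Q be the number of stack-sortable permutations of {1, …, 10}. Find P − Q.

726104

Ways to associate a product of 14 factors correspond to binary trees on 14 leaves, so the count is C_13. So P = C_13 = 742900.
Stack-sortable permutations are exactly the 231-avoiding ones, counted by C_n; here n = 10. So Q = C_10 = 16796.
P − Q = 742900 − 16796 = 726104.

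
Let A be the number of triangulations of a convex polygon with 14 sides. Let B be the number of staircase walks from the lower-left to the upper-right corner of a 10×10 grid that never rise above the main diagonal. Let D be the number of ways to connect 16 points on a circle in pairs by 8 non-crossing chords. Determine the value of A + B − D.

223378

The number of triangulations of a 14-gon is the Catalan number C_12 (index = sides − 2). So A = C_12 = 208012.
Monotone paths in an n×n grid that stay weakly below the diagonal are counted by C_n; here n = 10. So B = C_10 = 16796.
Pairing 16 circle points by 8 non-crossing chords gives C_8 matchings. So D = C_8 = 1430.
A + B − D = 208012 + 16796 − 1430 = 223378.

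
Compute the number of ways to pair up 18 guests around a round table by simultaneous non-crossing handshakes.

Non-crossing handshake pairings of 2n people are counted by C_n; 18 people gives n = 9.
C_9 = 4862.

4862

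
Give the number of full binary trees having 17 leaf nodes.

Full binary trees with 17 leaves have 17−1 = 16 internal nodes, so there are C_16 of them.
C_16 = 35357670.

35357670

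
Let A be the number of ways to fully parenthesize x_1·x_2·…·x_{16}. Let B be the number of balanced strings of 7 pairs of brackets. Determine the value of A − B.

Parenthesizations of m factors correspond to full binary trees with m leaves, counted by C_{m−1}; m = 16 gives C_15. So A = C_15 = 9694845.
Balanced strings of n pairs of brackets are counted by C_n; here n = 7. So B = C_7 = 429.
A − B = 9694845 − 429 = 9694416.

9694416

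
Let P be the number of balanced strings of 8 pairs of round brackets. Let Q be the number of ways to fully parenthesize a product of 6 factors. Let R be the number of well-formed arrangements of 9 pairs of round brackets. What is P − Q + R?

6250

A balanced arrangement of 8 bracket pairs is a Dyck word of semilength 8, so the count is C_8. So P = C_8 = 1430.
Parenthesizations of m factors correspond to full binary trees with m leaves, counted by C_{m−1}; m = 6 gives C_5. So Q = C_5 = 42.
Balanced strings of n pairs of brackets are counted by C_n; here n = 9. So R = C_9 = 4862.
P − Q + R = 1430 − 42 + 4862 = 6250.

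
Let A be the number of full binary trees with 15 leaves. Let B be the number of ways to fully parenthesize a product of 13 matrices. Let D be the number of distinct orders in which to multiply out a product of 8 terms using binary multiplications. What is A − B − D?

Full binary trees with 15 leaves have 15−1 = 14 internal nodes, so there are C_14 of them. So A = C_14 = 2674440.
Ways to associate a product of 13 factors correspond to binary trees on 13 leaves, so the count is C_12. So B = C_12 = 208012.
Bracketing 8 factors into binary products is counted by C_{8−1} = C_7. So D = C_7 = 429.
A − B − D = 2674440 − 208012 − 429 = 2465999.

2465999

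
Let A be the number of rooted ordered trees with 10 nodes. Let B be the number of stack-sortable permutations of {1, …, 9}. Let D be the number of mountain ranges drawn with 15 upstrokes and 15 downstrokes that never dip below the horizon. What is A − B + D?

Rooted ordered (plane) trees on m nodes have m−1 edges and are counted by C_{m−1}; m = 10 gives C_9. So A = C_9 = 4862.
Stack-sortable permutations are exactly the 231-avoiding ones, counted by C_n; here n = 9. So B = C_9 = 4862.
Paths of 15 up- and 15 down-steps that never dip below the axis are Dyck paths; their count is C_15. So D = C_15 = 9694845.
A − B + D = 4862 − 4862 + 9694845 = 9694845.

9694845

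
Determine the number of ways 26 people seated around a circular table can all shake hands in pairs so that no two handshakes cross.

With 26 = 2·13 people, non-crossing handshake pairings are non-crossing perfect matchings on a circle, counted by C_13.
C_13 = C(26,13)/14 = 10400600/14 = 742900.

742900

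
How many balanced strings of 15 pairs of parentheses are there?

9694845

A balanced arrangement of 15 bracket pairs is a Dyck word of semilength 15, so the count is C_15.
C_15 = 9694845.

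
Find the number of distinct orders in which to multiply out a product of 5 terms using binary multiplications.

14

Ways to associate a product of 5 factors correspond to binary trees on 5 leaves, so the count is C_4.
C_4 = 14.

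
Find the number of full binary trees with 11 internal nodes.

58786

Full binary trees with n internal nodes are counted by C_n; here n = 11.
C_11 = C(22,11)/12 = 705432/12 = 58786.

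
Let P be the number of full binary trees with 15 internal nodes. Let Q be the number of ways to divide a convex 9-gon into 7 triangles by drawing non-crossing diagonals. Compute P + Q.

9695274

Full binary trees with n internal nodes are counted by C_n; here n = 15. So P = C_15 = 9694845.
The number of triangulations of a 9-gon is the Catalan number C_7 (index = sides − 2). So Q = C_7 = 429.
P + Q = 9694845 + 429 = 9695274.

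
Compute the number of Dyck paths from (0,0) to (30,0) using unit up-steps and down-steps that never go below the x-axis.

9694845

A Dyck path with 15 up-steps and 15 down-steps has semilength 15, so there are C_15 of them.
C_15 = C(30,15)/16 = 155117520/16 = 9694845.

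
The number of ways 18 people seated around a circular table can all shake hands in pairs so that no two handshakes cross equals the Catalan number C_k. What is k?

With 18 = 2·9 people, non-crossing handshake pairings are non-crossing perfect matchings on a circle, counted by C_9.

9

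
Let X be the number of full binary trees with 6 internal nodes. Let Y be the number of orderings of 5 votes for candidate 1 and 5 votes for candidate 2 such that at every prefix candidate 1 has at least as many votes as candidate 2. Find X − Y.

The number of full binary trees on 6 internal nodes is the Catalan number C_6. So X = C_6 = 132.
Reading a vote for the leader as '(' and for the other as ')' turns such a sequence into a balanced string of 5 pairs, so the count is C_5. So Y = C_5 = 42.
X − Y = 132 − 42 = 90.

90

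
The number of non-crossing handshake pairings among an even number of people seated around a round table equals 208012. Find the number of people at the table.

Non-crossing handshake pairings of 2n people are counted by C_n, and C_12 = 208012.
So n = 12, and there are 2n = 24 people.

24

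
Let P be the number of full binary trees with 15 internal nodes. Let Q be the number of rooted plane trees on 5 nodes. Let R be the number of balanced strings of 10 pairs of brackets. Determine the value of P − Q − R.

9678035

Full binary trees with n internal nodes are counted by C_n; here n = 15. So P = C_15 = 9694845.
Rooted ordered (plane) trees on m nodes have m−1 edges and are counted by C_{m−1}; m = 5 gives C_4. So Q = C_4 = 14.
A balanced arrangement of 10 bracket pairs is a Dyck word of semilength 10, so the count is C_10. So R = C_10 = 16796.
P − Q − R = 9694845 − 14 − 16796 = 9678035.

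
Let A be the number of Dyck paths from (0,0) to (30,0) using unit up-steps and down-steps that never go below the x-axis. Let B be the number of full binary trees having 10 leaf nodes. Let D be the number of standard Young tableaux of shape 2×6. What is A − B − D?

9689851

Paths of 15 up- and 15 down-steps that never dip below the axis are Dyck paths; their count is C_15. So A = C_15 = 9694845.
Full binary trees with 10 leaves have 10−1 = 9 internal nodes, so there are C_9 of them. So B = C_9 = 4862.
Standard Young tableaux of shape 2×n are counted by C_n; here n = 6. So D = C_6 = 132.
A − B − D = 9694845 − 4862 − 132 = 9689851.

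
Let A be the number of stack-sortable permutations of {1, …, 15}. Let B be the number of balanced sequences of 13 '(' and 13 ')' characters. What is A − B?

Stack-sortable permutations are exactly the 231-avoiding ones, counted by C_n; here n = 15. So A = C_15 = 9694845.
A balanced arrangement of 13 bracket pairs is a Dyck word of semilength 13, so the count is C_13. So B = C_13 = 742900.
A − B = 9694845 − 742900 = 8951945.

8951945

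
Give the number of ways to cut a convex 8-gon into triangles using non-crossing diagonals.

A convex 8-gon is triangulated into 6 triangles, and the number of such triangulations is the Catalan number C_{8−2} = C_6.
C_6 = C(12,6)/7 = 924/7 = 132.

132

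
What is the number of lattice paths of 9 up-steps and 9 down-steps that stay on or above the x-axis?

4862

Dyck paths of semilength n (length 2n) are counted by C_n; here n = 9.
C_9 = 4862.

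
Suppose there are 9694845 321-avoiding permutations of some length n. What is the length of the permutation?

Permutations of [n] avoiding a fixed length-3 pattern are counted by C_n. The Catalan number equal to 9694845 is C_15.

15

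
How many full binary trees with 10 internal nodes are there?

16796

The number of full binary trees on 10 internal nodes is the Catalan number C_10.
C_10 = 16796.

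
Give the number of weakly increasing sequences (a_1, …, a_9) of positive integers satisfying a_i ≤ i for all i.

4862

Weakly increasing sequences with a_i ≤ i biject with Dyck paths of semilength 9, so there are C_9.
C_9 = C_8 · 2(2·8+1)/(8+2) = 1430 · 34/10 = 4862.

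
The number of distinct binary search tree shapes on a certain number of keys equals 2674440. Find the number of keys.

14

Binary search tree shapes on n keys are counted by C_n. The Catalan number equal to 2674440 is C_14.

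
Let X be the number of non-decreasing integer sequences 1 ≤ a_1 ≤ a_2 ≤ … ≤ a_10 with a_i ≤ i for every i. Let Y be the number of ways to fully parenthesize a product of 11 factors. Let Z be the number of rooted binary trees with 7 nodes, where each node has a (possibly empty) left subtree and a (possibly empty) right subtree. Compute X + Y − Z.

33163

Weakly increasing sequences with a_i ≤ i biject with Dyck paths of semilength 10, so there are C_10. So X = C_10 = 16796.
Ways to associate a product of 11 factors correspond to binary trees on 11 leaves, so the count is C_10. So Y = C_10 = 16796.
Rooted binary trees with 7 nodes (each child slot possibly empty) number C_7. So Z = C_7 = 429.
X + Y − Z = 16796 + 16796 − 429 = 33163.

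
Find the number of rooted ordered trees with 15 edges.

9694845

A rooted plane tree with 15 edges has 16 nodes, and the count is C_15.
C_15 = C(30,15)/16 = 155117520/16 = 9694845.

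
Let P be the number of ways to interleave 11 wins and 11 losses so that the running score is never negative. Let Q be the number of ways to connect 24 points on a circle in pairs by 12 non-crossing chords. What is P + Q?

Reading a vote for the leader as '(' and for the other as ')' turns such a sequence into a balanced string of 11 pairs, so the count is C_11. So P = C_11 = 58786.
Non-crossing perfect matchings of 2n points on a circle are counted by C_n; with 24 points, n = 12. So Q = C_12 = 208012.
P + Q = 58786 + 208012 = 266798.

266798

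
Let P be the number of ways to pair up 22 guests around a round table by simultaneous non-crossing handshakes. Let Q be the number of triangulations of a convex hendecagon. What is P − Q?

Non-crossing handshake pairings of 2n people are counted by C_n; 22 people gives n = 11. So P = C_11 = 58786.
Triangulations of a convex m-gon are counted by C_{m−2}; with m = 11 this is C_9. So Q = C_9 = 4862.
P − Q = 58786 − 4862 = 53924.

53924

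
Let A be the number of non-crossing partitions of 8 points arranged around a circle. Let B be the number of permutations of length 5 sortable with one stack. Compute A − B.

1388

Non-crossing partitions of an n-element set are counted by C_n; here n = 8. So A = C_8 = 1430.
By Knuth's characterisation, the stack-sortable permutations of length 5 are the 231-avoiders, numbering C_5. So B = C_5 = 42.
A − B = 1430 − 42 = 1388.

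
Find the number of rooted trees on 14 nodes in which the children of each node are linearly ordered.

A rooted plane tree on 14 nodes has 13 edges, and such trees are counted by C_13.
C_13 = C(26,13)/14 = 10400600/14 = 742900.

742900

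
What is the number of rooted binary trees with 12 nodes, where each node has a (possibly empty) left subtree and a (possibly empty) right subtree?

208012

There are C_n binary search tree shapes on n keys; with n = 12 that is C_12.
C_12 = 208012.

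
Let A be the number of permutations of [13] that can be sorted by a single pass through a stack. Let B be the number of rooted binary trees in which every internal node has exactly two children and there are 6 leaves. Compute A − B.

Stack-sortable permutations are exactly the 231-avoiding ones, counted by C_n; here n = 13. So A = C_13 = 742900.
Full binary trees with 6 leaves have 6−1 = 5 internal nodes, so there are C_5 of them. So B = C_5 = 42.
A − B = 742900 − 42 = 742858.

742858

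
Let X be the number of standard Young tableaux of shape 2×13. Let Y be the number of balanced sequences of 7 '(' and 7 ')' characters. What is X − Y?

Standard Young tableaux of shape 2×n are counted by C_n; here n = 13. So X = C_13 = 742900.
Balanced strings of n pairs of brackets are counted by C_n; here n = 7. So Y = C_7 = 429.
X − Y = 742900 − 429 = 742471.

742471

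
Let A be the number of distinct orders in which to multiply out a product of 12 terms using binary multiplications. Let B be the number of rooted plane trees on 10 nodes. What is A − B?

53924

Ways to associate a product of 12 factors correspond to binary trees on 12 leaves, so the count is C_11. So A = C_11 = 58786.
A rooted plane tree on 10 nodes has 9 edges, and such trees are counted by C_9. So B = C_9 = 4862.
A − B = 58786 − 4862 = 53924.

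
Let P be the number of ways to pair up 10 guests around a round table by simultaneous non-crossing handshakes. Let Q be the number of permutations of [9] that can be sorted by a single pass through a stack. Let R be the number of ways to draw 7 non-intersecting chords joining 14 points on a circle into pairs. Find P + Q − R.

4475

With 10 = 2·5 people, non-crossing handshake pairings are non-crossing perfect matchings on a circle, counted by C_5. So P = C_5 = 42.
By Knuth's characterisation, the stack-sortable permutations of length 9 are the 231-avoiders, numbering C_9. So Q = C_9 = 4862.
Pairing 14 circle points by 7 non-crossing chords gives C_7 matchings. So R = C_7 = 429.
P + Q − R = 42 + 4862 − 429 = 4475.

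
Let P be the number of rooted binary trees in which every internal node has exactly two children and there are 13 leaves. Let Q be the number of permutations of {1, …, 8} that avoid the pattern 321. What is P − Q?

A full binary tree with L leaves has L−1 internal nodes and is counted by C_{L−1}; L = 13 gives C_12. So P = C_12 = 208012.
For any fixed pattern of length 3, the pattern-avoiding permutations of [8] number C_8. So Q = C_8 = 1430.
P − Q = 208012 − 1430 = 206582.

206582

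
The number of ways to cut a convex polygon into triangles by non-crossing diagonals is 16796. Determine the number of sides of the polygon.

12

Triangulations of a convex m-gon are counted by C_{m−2}. Since C_10 = 16796, the index is 10.
So m − 2 = 10, giving m = 12 sides.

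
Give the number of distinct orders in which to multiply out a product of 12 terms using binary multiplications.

58786

Bracketing 12 factors into binary products is counted by C_{12−1} = C_11.
C_11 = C(22,11)/12 = 705432/12 = 58786.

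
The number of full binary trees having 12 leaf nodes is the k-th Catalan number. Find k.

Full binary trees with 12 leaves have 12−1 = 11 internal nodes, so there are C_11 of them.

11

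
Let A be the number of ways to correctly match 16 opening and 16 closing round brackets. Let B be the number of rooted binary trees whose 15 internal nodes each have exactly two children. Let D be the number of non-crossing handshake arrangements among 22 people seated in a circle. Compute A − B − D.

A balanced arrangement of 16 bracket pairs is a Dyck word of semilength 16, so the count is C_16. So A = C_16 = 35357670.
Full binary trees with n internal nodes are counted by C_n; here n = 15. So B = C_15 = 9694845.
Non-crossing handshake pairings of 2n people are counted by C_n; 22 people gives n = 11. So D = C_11 = 58786.
A − B − D = 35357670 − 9694845 − 58786 = 25604039.

25604039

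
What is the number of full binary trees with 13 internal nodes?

Full binary trees with n internal nodes are counted by C_n; here n = 13.
C_13 = C_12 · 2(2·12+1)/(12+2) = 208012 · 50/14 = 742900.

742900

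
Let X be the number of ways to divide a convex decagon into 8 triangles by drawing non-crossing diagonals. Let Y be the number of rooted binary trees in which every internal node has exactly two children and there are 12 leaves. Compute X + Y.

60216

The number of triangulations of a 10-gon is the Catalan number C_8 (index = sides − 2). So X = C_8 = 1430.
A full binary tree with L leaves has L−1 internal nodes and is counted by C_{L−1}; L = 12 gives C_11. So Y = C_11 = 58786.
X + Y = 1430 + 58786 = 60216.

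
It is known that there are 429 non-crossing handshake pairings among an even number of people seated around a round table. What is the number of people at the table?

14

Non-crossing handshake pairings of 2n people are counted by C_n; 429 = C_7.
So n = 7, and there are 2n = 14 people.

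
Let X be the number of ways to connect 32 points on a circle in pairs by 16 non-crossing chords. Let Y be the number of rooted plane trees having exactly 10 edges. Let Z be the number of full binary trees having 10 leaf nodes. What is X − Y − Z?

35336012

Pairing 32 circle points by 16 non-crossing chords gives C_16 matchings. So X = C_16 = 35357670.
A rooted plane tree with 10 edges has 11 nodes, and the count is C_10. So Y = C_10 = 16796.
Full binary trees with 10 leaves have 10−1 = 9 internal nodes, so there are C_9 of them. So Z = C_9 = 4862.
X − Y − Z = 35357670 − 16796 − 4862 = 35336012.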